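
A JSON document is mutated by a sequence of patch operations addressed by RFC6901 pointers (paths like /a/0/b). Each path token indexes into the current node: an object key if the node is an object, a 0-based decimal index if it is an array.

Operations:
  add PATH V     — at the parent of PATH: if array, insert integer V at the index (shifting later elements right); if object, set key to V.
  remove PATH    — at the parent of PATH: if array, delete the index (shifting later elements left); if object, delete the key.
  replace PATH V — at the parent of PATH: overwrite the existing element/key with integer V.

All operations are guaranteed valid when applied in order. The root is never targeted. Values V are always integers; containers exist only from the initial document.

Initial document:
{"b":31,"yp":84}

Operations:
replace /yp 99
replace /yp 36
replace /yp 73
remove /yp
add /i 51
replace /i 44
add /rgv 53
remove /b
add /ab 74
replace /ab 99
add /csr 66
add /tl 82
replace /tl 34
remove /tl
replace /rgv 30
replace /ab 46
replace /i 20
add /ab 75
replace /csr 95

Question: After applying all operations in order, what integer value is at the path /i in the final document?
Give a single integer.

Answer: 20

Derivation:
After op 1 (replace /yp 99): {"b":31,"yp":99}
After op 2 (replace /yp 36): {"b":31,"yp":36}
After op 3 (replace /yp 73): {"b":31,"yp":73}
After op 4 (remove /yp): {"b":31}
After op 5 (add /i 51): {"b":31,"i":51}
After op 6 (replace /i 44): {"b":31,"i":44}
After op 7 (add /rgv 53): {"b":31,"i":44,"rgv":53}
After op 8 (remove /b): {"i":44,"rgv":53}
After op 9 (add /ab 74): {"ab":74,"i":44,"rgv":53}
After op 10 (replace /ab 99): {"ab":99,"i":44,"rgv":53}
After op 11 (add /csr 66): {"ab":99,"csr":66,"i":44,"rgv":53}
After op 12 (add /tl 82): {"ab":99,"csr":66,"i":44,"rgv":53,"tl":82}
After op 13 (replace /tl 34): {"ab":99,"csr":66,"i":44,"rgv":53,"tl":34}
After op 14 (remove /tl): {"ab":99,"csr":66,"i":44,"rgv":53}
After op 15 (replace /rgv 30): {"ab":99,"csr":66,"i":44,"rgv":30}
After op 16 (replace /ab 46): {"ab":46,"csr":66,"i":44,"rgv":30}
After op 17 (replace /i 20): {"ab":46,"csr":66,"i":20,"rgv":30}
After op 18 (add /ab 75): {"ab":75,"csr":66,"i":20,"rgv":30}
After op 19 (replace /csr 95): {"ab":75,"csr":95,"i":20,"rgv":30}
Value at /i: 20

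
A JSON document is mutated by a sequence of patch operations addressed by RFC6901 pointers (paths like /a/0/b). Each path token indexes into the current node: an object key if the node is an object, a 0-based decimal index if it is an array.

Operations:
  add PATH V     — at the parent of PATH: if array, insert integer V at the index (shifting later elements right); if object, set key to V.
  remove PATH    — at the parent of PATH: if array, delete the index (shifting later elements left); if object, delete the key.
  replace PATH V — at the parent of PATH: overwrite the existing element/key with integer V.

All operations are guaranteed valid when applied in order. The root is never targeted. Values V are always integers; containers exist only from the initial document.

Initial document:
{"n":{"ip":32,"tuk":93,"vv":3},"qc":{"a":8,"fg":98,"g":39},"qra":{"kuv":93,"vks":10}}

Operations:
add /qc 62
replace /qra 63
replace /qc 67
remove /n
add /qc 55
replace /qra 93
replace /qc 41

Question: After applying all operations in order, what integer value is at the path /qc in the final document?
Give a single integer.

Answer: 41

Derivation:
After op 1 (add /qc 62): {"n":{"ip":32,"tuk":93,"vv":3},"qc":62,"qra":{"kuv":93,"vks":10}}
After op 2 (replace /qra 63): {"n":{"ip":32,"tuk":93,"vv":3},"qc":62,"qra":63}
After op 3 (replace /qc 67): {"n":{"ip":32,"tuk":93,"vv":3},"qc":67,"qra":63}
After op 4 (remove /n): {"qc":67,"qra":63}
After op 5 (add /qc 55): {"qc":55,"qra":63}
After op 6 (replace /qra 93): {"qc":55,"qra":93}
After op 7 (replace /qc 41): {"qc":41,"qra":93}
Value at /qc: 41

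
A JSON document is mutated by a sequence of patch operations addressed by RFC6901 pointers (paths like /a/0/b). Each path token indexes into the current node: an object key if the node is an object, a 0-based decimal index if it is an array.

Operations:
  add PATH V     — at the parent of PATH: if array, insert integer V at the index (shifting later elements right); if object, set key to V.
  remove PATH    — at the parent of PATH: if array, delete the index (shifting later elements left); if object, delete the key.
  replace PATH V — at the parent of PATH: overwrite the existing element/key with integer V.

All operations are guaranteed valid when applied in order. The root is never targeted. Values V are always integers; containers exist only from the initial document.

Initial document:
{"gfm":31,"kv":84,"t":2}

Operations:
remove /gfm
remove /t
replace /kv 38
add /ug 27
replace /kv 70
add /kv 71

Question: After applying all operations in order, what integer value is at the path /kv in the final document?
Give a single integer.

Answer: 71

Derivation:
After op 1 (remove /gfm): {"kv":84,"t":2}
After op 2 (remove /t): {"kv":84}
After op 3 (replace /kv 38): {"kv":38}
After op 4 (add /ug 27): {"kv":38,"ug":27}
After op 5 (replace /kv 70): {"kv":70,"ug":27}
After op 6 (add /kv 71): {"kv":71,"ug":27}
Value at /kv: 71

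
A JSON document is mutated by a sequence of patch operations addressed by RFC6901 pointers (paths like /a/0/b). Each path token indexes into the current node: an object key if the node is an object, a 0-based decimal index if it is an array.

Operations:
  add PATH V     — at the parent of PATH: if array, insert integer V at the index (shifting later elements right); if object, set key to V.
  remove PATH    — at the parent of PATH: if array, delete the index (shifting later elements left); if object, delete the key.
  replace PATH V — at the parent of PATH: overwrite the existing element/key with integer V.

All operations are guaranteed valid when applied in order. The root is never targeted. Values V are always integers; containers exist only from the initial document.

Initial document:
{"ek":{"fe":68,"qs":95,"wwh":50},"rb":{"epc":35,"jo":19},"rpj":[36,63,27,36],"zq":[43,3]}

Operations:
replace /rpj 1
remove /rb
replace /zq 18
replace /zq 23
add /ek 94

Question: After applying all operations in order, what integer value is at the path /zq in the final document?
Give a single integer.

Answer: 23

Derivation:
After op 1 (replace /rpj 1): {"ek":{"fe":68,"qs":95,"wwh":50},"rb":{"epc":35,"jo":19},"rpj":1,"zq":[43,3]}
After op 2 (remove /rb): {"ek":{"fe":68,"qs":95,"wwh":50},"rpj":1,"zq":[43,3]}
After op 3 (replace /zq 18): {"ek":{"fe":68,"qs":95,"wwh":50},"rpj":1,"zq":18}
After op 4 (replace /zq 23): {"ek":{"fe":68,"qs":95,"wwh":50},"rpj":1,"zq":23}
After op 5 (add /ek 94): {"ek":94,"rpj":1,"zq":23}
Value at /zq: 23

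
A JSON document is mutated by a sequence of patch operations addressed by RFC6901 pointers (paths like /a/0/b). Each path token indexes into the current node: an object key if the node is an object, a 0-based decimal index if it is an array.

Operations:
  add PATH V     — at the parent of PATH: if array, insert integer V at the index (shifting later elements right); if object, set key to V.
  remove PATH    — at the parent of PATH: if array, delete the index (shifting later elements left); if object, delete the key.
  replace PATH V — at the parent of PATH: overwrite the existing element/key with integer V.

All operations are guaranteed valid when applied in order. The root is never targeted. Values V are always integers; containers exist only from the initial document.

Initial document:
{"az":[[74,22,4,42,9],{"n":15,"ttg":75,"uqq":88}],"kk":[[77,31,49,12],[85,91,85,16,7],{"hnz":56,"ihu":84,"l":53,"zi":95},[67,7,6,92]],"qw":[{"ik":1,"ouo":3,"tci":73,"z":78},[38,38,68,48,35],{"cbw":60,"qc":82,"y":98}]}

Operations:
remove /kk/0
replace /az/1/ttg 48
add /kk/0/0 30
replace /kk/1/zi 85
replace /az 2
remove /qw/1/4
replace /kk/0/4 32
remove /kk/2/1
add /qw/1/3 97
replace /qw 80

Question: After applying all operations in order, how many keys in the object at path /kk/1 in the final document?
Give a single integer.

Answer: 4

Derivation:
After op 1 (remove /kk/0): {"az":[[74,22,4,42,9],{"n":15,"ttg":75,"uqq":88}],"kk":[[85,91,85,16,7],{"hnz":56,"ihu":84,"l":53,"zi":95},[67,7,6,92]],"qw":[{"ik":1,"ouo":3,"tci":73,"z":78},[38,38,68,48,35],{"cbw":60,"qc":82,"y":98}]}
After op 2 (replace /az/1/ttg 48): {"az":[[74,22,4,42,9],{"n":15,"ttg":48,"uqq":88}],"kk":[[85,91,85,16,7],{"hnz":56,"ihu":84,"l":53,"zi":95},[67,7,6,92]],"qw":[{"ik":1,"ouo":3,"tci":73,"z":78},[38,38,68,48,35],{"cbw":60,"qc":82,"y":98}]}
After op 3 (add /kk/0/0 30): {"az":[[74,22,4,42,9],{"n":15,"ttg":48,"uqq":88}],"kk":[[30,85,91,85,16,7],{"hnz":56,"ihu":84,"l":53,"zi":95},[67,7,6,92]],"qw":[{"ik":1,"ouo":3,"tci":73,"z":78},[38,38,68,48,35],{"cbw":60,"qc":82,"y":98}]}
After op 4 (replace /kk/1/zi 85): {"az":[[74,22,4,42,9],{"n":15,"ttg":48,"uqq":88}],"kk":[[30,85,91,85,16,7],{"hnz":56,"ihu":84,"l":53,"zi":85},[67,7,6,92]],"qw":[{"ik":1,"ouo":3,"tci":73,"z":78},[38,38,68,48,35],{"cbw":60,"qc":82,"y":98}]}
After op 5 (replace /az 2): {"az":2,"kk":[[30,85,91,85,16,7],{"hnz":56,"ihu":84,"l":53,"zi":85},[67,7,6,92]],"qw":[{"ik":1,"ouo":3,"tci":73,"z":78},[38,38,68,48,35],{"cbw":60,"qc":82,"y":98}]}
After op 6 (remove /qw/1/4): {"az":2,"kk":[[30,85,91,85,16,7],{"hnz":56,"ihu":84,"l":53,"zi":85},[67,7,6,92]],"qw":[{"ik":1,"ouo":3,"tci":73,"z":78},[38,38,68,48],{"cbw":60,"qc":82,"y":98}]}
After op 7 (replace /kk/0/4 32): {"az":2,"kk":[[30,85,91,85,32,7],{"hnz":56,"ihu":84,"l":53,"zi":85},[67,7,6,92]],"qw":[{"ik":1,"ouo":3,"tci":73,"z":78},[38,38,68,48],{"cbw":60,"qc":82,"y":98}]}
After op 8 (remove /kk/2/1): {"az":2,"kk":[[30,85,91,85,32,7],{"hnz":56,"ihu":84,"l":53,"zi":85},[67,6,92]],"qw":[{"ik":1,"ouo":3,"tci":73,"z":78},[38,38,68,48],{"cbw":60,"qc":82,"y":98}]}
After op 9 (add /qw/1/3 97): {"az":2,"kk":[[30,85,91,85,32,7],{"hnz":56,"ihu":84,"l":53,"zi":85},[67,6,92]],"qw":[{"ik":1,"ouo":3,"tci":73,"z":78},[38,38,68,97,48],{"cbw":60,"qc":82,"y":98}]}
After op 10 (replace /qw 80): {"az":2,"kk":[[30,85,91,85,32,7],{"hnz":56,"ihu":84,"l":53,"zi":85},[67,6,92]],"qw":80}
Size at path /kk/1: 4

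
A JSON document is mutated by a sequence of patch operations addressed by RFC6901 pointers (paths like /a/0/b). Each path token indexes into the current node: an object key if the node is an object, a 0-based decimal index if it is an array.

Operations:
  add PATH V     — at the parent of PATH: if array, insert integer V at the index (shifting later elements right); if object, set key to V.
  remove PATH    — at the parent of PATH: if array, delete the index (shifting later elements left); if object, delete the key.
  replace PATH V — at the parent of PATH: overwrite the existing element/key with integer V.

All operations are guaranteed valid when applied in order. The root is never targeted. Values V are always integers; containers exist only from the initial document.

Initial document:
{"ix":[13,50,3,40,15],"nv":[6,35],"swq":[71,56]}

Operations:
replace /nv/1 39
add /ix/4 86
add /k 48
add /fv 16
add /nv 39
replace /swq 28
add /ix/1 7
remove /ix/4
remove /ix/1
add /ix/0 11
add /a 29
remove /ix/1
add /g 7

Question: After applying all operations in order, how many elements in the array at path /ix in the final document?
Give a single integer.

Answer: 5

Derivation:
After op 1 (replace /nv/1 39): {"ix":[13,50,3,40,15],"nv":[6,39],"swq":[71,56]}
After op 2 (add /ix/4 86): {"ix":[13,50,3,40,86,15],"nv":[6,39],"swq":[71,56]}
After op 3 (add /k 48): {"ix":[13,50,3,40,86,15],"k":48,"nv":[6,39],"swq":[71,56]}
After op 4 (add /fv 16): {"fv":16,"ix":[13,50,3,40,86,15],"k":48,"nv":[6,39],"swq":[71,56]}
After op 5 (add /nv 39): {"fv":16,"ix":[13,50,3,40,86,15],"k":48,"nv":39,"swq":[71,56]}
After op 6 (replace /swq 28): {"fv":16,"ix":[13,50,3,40,86,15],"k":48,"nv":39,"swq":28}
After op 7 (add /ix/1 7): {"fv":16,"ix":[13,7,50,3,40,86,15],"k":48,"nv":39,"swq":28}
After op 8 (remove /ix/4): {"fv":16,"ix":[13,7,50,3,86,15],"k":48,"nv":39,"swq":28}
After op 9 (remove /ix/1): {"fv":16,"ix":[13,50,3,86,15],"k":48,"nv":39,"swq":28}
After op 10 (add /ix/0 11): {"fv":16,"ix":[11,13,50,3,86,15],"k":48,"nv":39,"swq":28}
After op 11 (add /a 29): {"a":29,"fv":16,"ix":[11,13,50,3,86,15],"k":48,"nv":39,"swq":28}
After op 12 (remove /ix/1): {"a":29,"fv":16,"ix":[11,50,3,86,15],"k":48,"nv":39,"swq":28}
After op 13 (add /g 7): {"a":29,"fv":16,"g":7,"ix":[11,50,3,86,15],"k":48,"nv":39,"swq":28}
Size at path /ix: 5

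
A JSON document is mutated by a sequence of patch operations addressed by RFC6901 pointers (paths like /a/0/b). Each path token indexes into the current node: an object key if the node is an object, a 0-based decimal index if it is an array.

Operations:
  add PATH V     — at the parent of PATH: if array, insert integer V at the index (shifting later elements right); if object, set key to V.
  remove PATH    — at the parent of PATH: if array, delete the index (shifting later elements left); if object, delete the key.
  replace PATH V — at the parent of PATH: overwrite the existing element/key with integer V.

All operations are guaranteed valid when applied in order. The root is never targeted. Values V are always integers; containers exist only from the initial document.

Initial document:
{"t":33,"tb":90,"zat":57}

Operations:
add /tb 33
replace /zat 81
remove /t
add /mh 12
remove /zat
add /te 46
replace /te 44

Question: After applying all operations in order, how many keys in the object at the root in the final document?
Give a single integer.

Answer: 3

Derivation:
After op 1 (add /tb 33): {"t":33,"tb":33,"zat":57}
After op 2 (replace /zat 81): {"t":33,"tb":33,"zat":81}
After op 3 (remove /t): {"tb":33,"zat":81}
After op 4 (add /mh 12): {"mh":12,"tb":33,"zat":81}
After op 5 (remove /zat): {"mh":12,"tb":33}
After op 6 (add /te 46): {"mh":12,"tb":33,"te":46}
After op 7 (replace /te 44): {"mh":12,"tb":33,"te":44}
Size at the root: 3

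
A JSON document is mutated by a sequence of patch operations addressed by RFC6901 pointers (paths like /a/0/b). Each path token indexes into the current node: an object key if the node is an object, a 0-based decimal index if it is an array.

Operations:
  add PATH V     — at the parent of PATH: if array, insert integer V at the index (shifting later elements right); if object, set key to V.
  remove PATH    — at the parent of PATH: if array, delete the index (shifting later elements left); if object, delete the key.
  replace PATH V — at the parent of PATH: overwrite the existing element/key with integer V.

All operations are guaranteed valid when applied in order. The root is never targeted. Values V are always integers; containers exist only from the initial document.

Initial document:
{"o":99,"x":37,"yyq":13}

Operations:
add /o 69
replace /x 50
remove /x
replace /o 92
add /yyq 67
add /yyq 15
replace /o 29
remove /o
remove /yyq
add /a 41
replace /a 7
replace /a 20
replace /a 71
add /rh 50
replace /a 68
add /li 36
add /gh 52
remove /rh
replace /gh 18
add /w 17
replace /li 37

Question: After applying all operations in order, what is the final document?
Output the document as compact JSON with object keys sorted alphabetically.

Answer: {"a":68,"gh":18,"li":37,"w":17}

Derivation:
After op 1 (add /o 69): {"o":69,"x":37,"yyq":13}
After op 2 (replace /x 50): {"o":69,"x":50,"yyq":13}
After op 3 (remove /x): {"o":69,"yyq":13}
After op 4 (replace /o 92): {"o":92,"yyq":13}
After op 5 (add /yyq 67): {"o":92,"yyq":67}
After op 6 (add /yyq 15): {"o":92,"yyq":15}
After op 7 (replace /o 29): {"o":29,"yyq":15}
After op 8 (remove /o): {"yyq":15}
After op 9 (remove /yyq): {}
After op 10 (add /a 41): {"a":41}
After op 11 (replace /a 7): {"a":7}
After op 12 (replace /a 20): {"a":20}
After op 13 (replace /a 71): {"a":71}
After op 14 (add /rh 50): {"a":71,"rh":50}
After op 15 (replace /a 68): {"a":68,"rh":50}
After op 16 (add /li 36): {"a":68,"li":36,"rh":50}
After op 17 (add /gh 52): {"a":68,"gh":52,"li":36,"rh":50}
After op 18 (remove /rh): {"a":68,"gh":52,"li":36}
After op 19 (replace /gh 18): {"a":68,"gh":18,"li":36}
After op 20 (add /w 17): {"a":68,"gh":18,"li":36,"w":17}
After op 21 (replace /li 37): {"a":68,"gh":18,"li":37,"w":17}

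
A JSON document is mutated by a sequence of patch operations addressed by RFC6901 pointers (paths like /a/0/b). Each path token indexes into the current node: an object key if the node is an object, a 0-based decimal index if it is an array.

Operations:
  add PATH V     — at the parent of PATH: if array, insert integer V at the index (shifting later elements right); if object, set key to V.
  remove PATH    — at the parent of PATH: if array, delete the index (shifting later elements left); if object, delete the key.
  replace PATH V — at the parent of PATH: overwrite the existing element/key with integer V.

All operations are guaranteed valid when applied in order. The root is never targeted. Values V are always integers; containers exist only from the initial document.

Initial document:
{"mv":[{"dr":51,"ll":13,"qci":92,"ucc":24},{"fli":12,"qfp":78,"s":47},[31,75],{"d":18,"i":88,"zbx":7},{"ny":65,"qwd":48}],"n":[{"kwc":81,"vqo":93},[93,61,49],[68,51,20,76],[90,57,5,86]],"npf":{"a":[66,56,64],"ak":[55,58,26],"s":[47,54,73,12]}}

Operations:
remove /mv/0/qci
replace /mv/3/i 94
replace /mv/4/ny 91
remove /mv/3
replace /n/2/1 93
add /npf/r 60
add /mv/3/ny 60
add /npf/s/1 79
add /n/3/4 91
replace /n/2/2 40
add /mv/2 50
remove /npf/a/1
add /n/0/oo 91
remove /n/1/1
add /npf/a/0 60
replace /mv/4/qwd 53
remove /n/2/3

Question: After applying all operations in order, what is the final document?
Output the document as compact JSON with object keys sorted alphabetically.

Answer: {"mv":[{"dr":51,"ll":13,"ucc":24},{"fli":12,"qfp":78,"s":47},50,[31,75],{"ny":60,"qwd":53}],"n":[{"kwc":81,"oo":91,"vqo":93},[93,49],[68,93,40],[90,57,5,86,91]],"npf":{"a":[60,66,64],"ak":[55,58,26],"r":60,"s":[47,79,54,73,12]}}

Derivation:
After op 1 (remove /mv/0/qci): {"mv":[{"dr":51,"ll":13,"ucc":24},{"fli":12,"qfp":78,"s":47},[31,75],{"d":18,"i":88,"zbx":7},{"ny":65,"qwd":48}],"n":[{"kwc":81,"vqo":93},[93,61,49],[68,51,20,76],[90,57,5,86]],"npf":{"a":[66,56,64],"ak":[55,58,26],"s":[47,54,73,12]}}
After op 2 (replace /mv/3/i 94): {"mv":[{"dr":51,"ll":13,"ucc":24},{"fli":12,"qfp":78,"s":47},[31,75],{"d":18,"i":94,"zbx":7},{"ny":65,"qwd":48}],"n":[{"kwc":81,"vqo":93},[93,61,49],[68,51,20,76],[90,57,5,86]],"npf":{"a":[66,56,64],"ak":[55,58,26],"s":[47,54,73,12]}}
After op 3 (replace /mv/4/ny 91): {"mv":[{"dr":51,"ll":13,"ucc":24},{"fli":12,"qfp":78,"s":47},[31,75],{"d":18,"i":94,"zbx":7},{"ny":91,"qwd":48}],"n":[{"kwc":81,"vqo":93},[93,61,49],[68,51,20,76],[90,57,5,86]],"npf":{"a":[66,56,64],"ak":[55,58,26],"s":[47,54,73,12]}}
After op 4 (remove /mv/3): {"mv":[{"dr":51,"ll":13,"ucc":24},{"fli":12,"qfp":78,"s":47},[31,75],{"ny":91,"qwd":48}],"n":[{"kwc":81,"vqo":93},[93,61,49],[68,51,20,76],[90,57,5,86]],"npf":{"a":[66,56,64],"ak":[55,58,26],"s":[47,54,73,12]}}
After op 5 (replace /n/2/1 93): {"mv":[{"dr":51,"ll":13,"ucc":24},{"fli":12,"qfp":78,"s":47},[31,75],{"ny":91,"qwd":48}],"n":[{"kwc":81,"vqo":93},[93,61,49],[68,93,20,76],[90,57,5,86]],"npf":{"a":[66,56,64],"ak":[55,58,26],"s":[47,54,73,12]}}
After op 6 (add /npf/r 60): {"mv":[{"dr":51,"ll":13,"ucc":24},{"fli":12,"qfp":78,"s":47},[31,75],{"ny":91,"qwd":48}],"n":[{"kwc":81,"vqo":93},[93,61,49],[68,93,20,76],[90,57,5,86]],"npf":{"a":[66,56,64],"ak":[55,58,26],"r":60,"s":[47,54,73,12]}}
After op 7 (add /mv/3/ny 60): {"mv":[{"dr":51,"ll":13,"ucc":24},{"fli":12,"qfp":78,"s":47},[31,75],{"ny":60,"qwd":48}],"n":[{"kwc":81,"vqo":93},[93,61,49],[68,93,20,76],[90,57,5,86]],"npf":{"a":[66,56,64],"ak":[55,58,26],"r":60,"s":[47,54,73,12]}}
After op 8 (add /npf/s/1 79): {"mv":[{"dr":51,"ll":13,"ucc":24},{"fli":12,"qfp":78,"s":47},[31,75],{"ny":60,"qwd":48}],"n":[{"kwc":81,"vqo":93},[93,61,49],[68,93,20,76],[90,57,5,86]],"npf":{"a":[66,56,64],"ak":[55,58,26],"r":60,"s":[47,79,54,73,12]}}
After op 9 (add /n/3/4 91): {"mv":[{"dr":51,"ll":13,"ucc":24},{"fli":12,"qfp":78,"s":47},[31,75],{"ny":60,"qwd":48}],"n":[{"kwc":81,"vqo":93},[93,61,49],[68,93,20,76],[90,57,5,86,91]],"npf":{"a":[66,56,64],"ak":[55,58,26],"r":60,"s":[47,79,54,73,12]}}
After op 10 (replace /n/2/2 40): {"mv":[{"dr":51,"ll":13,"ucc":24},{"fli":12,"qfp":78,"s":47},[31,75],{"ny":60,"qwd":48}],"n":[{"kwc":81,"vqo":93},[93,61,49],[68,93,40,76],[90,57,5,86,91]],"npf":{"a":[66,56,64],"ak":[55,58,26],"r":60,"s":[47,79,54,73,12]}}
After op 11 (add /mv/2 50): {"mv":[{"dr":51,"ll":13,"ucc":24},{"fli":12,"qfp":78,"s":47},50,[31,75],{"ny":60,"qwd":48}],"n":[{"kwc":81,"vqo":93},[93,61,49],[68,93,40,76],[90,57,5,86,91]],"npf":{"a":[66,56,64],"ak":[55,58,26],"r":60,"s":[47,79,54,73,12]}}
After op 12 (remove /npf/a/1): {"mv":[{"dr":51,"ll":13,"ucc":24},{"fli":12,"qfp":78,"s":47},50,[31,75],{"ny":60,"qwd":48}],"n":[{"kwc":81,"vqo":93},[93,61,49],[68,93,40,76],[90,57,5,86,91]],"npf":{"a":[66,64],"ak":[55,58,26],"r":60,"s":[47,79,54,73,12]}}
After op 13 (add /n/0/oo 91): {"mv":[{"dr":51,"ll":13,"ucc":24},{"fli":12,"qfp":78,"s":47},50,[31,75],{"ny":60,"qwd":48}],"n":[{"kwc":81,"oo":91,"vqo":93},[93,61,49],[68,93,40,76],[90,57,5,86,91]],"npf":{"a":[66,64],"ak":[55,58,26],"r":60,"s":[47,79,54,73,12]}}
After op 14 (remove /n/1/1): {"mv":[{"dr":51,"ll":13,"ucc":24},{"fli":12,"qfp":78,"s":47},50,[31,75],{"ny":60,"qwd":48}],"n":[{"kwc":81,"oo":91,"vqo":93},[93,49],[68,93,40,76],[90,57,5,86,91]],"npf":{"a":[66,64],"ak":[55,58,26],"r":60,"s":[47,79,54,73,12]}}
After op 15 (add /npf/a/0 60): {"mv":[{"dr":51,"ll":13,"ucc":24},{"fli":12,"qfp":78,"s":47},50,[31,75],{"ny":60,"qwd":48}],"n":[{"kwc":81,"oo":91,"vqo":93},[93,49],[68,93,40,76],[90,57,5,86,91]],"npf":{"a":[60,66,64],"ak":[55,58,26],"r":60,"s":[47,79,54,73,12]}}
After op 16 (replace /mv/4/qwd 53): {"mv":[{"dr":51,"ll":13,"ucc":24},{"fli":12,"qfp":78,"s":47},50,[31,75],{"ny":60,"qwd":53}],"n":[{"kwc":81,"oo":91,"vqo":93},[93,49],[68,93,40,76],[90,57,5,86,91]],"npf":{"a":[60,66,64],"ak":[55,58,26],"r":60,"s":[47,79,54,73,12]}}
After op 17 (remove /n/2/3): {"mv":[{"dr":51,"ll":13,"ucc":24},{"fli":12,"qfp":78,"s":47},50,[31,75],{"ny":60,"qwd":53}],"n":[{"kwc":81,"oo":91,"vqo":93},[93,49],[68,93,40],[90,57,5,86,91]],"npf":{"a":[60,66,64],"ak":[55,58,26],"r":60,"s":[47,79,54,73,12]}}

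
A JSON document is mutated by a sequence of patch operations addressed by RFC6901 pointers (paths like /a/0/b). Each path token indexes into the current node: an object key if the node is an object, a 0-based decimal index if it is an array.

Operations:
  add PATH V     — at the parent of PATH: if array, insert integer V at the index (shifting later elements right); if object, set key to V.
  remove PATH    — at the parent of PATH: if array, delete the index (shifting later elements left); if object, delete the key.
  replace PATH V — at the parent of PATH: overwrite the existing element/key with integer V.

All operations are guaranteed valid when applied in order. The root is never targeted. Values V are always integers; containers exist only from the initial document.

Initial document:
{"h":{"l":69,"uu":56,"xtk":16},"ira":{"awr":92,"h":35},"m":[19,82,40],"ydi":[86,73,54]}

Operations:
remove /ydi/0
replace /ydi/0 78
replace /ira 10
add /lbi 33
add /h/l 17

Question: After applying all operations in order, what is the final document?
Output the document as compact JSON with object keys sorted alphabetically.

After op 1 (remove /ydi/0): {"h":{"l":69,"uu":56,"xtk":16},"ira":{"awr":92,"h":35},"m":[19,82,40],"ydi":[73,54]}
After op 2 (replace /ydi/0 78): {"h":{"l":69,"uu":56,"xtk":16},"ira":{"awr":92,"h":35},"m":[19,82,40],"ydi":[78,54]}
After op 3 (replace /ira 10): {"h":{"l":69,"uu":56,"xtk":16},"ira":10,"m":[19,82,40],"ydi":[78,54]}
After op 4 (add /lbi 33): {"h":{"l":69,"uu":56,"xtk":16},"ira":10,"lbi":33,"m":[19,82,40],"ydi":[78,54]}
After op 5 (add /h/l 17): {"h":{"l":17,"uu":56,"xtk":16},"ira":10,"lbi":33,"m":[19,82,40],"ydi":[78,54]}

Answer: {"h":{"l":17,"uu":56,"xtk":16},"ira":10,"lbi":33,"m":[19,82,40],"ydi":[78,54]}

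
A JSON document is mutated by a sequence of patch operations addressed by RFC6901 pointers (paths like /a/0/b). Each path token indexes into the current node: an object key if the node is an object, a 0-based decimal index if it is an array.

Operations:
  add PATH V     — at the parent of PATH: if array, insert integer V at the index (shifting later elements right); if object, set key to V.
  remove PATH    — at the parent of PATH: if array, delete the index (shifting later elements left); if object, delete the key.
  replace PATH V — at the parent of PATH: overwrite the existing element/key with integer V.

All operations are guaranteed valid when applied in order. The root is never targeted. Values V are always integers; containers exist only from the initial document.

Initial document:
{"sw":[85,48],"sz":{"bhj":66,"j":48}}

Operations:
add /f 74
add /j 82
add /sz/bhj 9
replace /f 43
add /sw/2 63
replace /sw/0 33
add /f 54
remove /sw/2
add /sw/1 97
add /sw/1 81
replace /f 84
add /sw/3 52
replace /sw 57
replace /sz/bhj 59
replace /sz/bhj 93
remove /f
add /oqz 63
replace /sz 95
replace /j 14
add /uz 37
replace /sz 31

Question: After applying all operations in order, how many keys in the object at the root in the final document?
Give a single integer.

Answer: 5

Derivation:
After op 1 (add /f 74): {"f":74,"sw":[85,48],"sz":{"bhj":66,"j":48}}
After op 2 (add /j 82): {"f":74,"j":82,"sw":[85,48],"sz":{"bhj":66,"j":48}}
After op 3 (add /sz/bhj 9): {"f":74,"j":82,"sw":[85,48],"sz":{"bhj":9,"j":48}}
After op 4 (replace /f 43): {"f":43,"j":82,"sw":[85,48],"sz":{"bhj":9,"j":48}}
After op 5 (add /sw/2 63): {"f":43,"j":82,"sw":[85,48,63],"sz":{"bhj":9,"j":48}}
After op 6 (replace /sw/0 33): {"f":43,"j":82,"sw":[33,48,63],"sz":{"bhj":9,"j":48}}
After op 7 (add /f 54): {"f":54,"j":82,"sw":[33,48,63],"sz":{"bhj":9,"j":48}}
After op 8 (remove /sw/2): {"f":54,"j":82,"sw":[33,48],"sz":{"bhj":9,"j":48}}
After op 9 (add /sw/1 97): {"f":54,"j":82,"sw":[33,97,48],"sz":{"bhj":9,"j":48}}
After op 10 (add /sw/1 81): {"f":54,"j":82,"sw":[33,81,97,48],"sz":{"bhj":9,"j":48}}
After op 11 (replace /f 84): {"f":84,"j":82,"sw":[33,81,97,48],"sz":{"bhj":9,"j":48}}
After op 12 (add /sw/3 52): {"f":84,"j":82,"sw":[33,81,97,52,48],"sz":{"bhj":9,"j":48}}
After op 13 (replace /sw 57): {"f":84,"j":82,"sw":57,"sz":{"bhj":9,"j":48}}
After op 14 (replace /sz/bhj 59): {"f":84,"j":82,"sw":57,"sz":{"bhj":59,"j":48}}
After op 15 (replace /sz/bhj 93): {"f":84,"j":82,"sw":57,"sz":{"bhj":93,"j":48}}
After op 16 (remove /f): {"j":82,"sw":57,"sz":{"bhj":93,"j":48}}
After op 17 (add /oqz 63): {"j":82,"oqz":63,"sw":57,"sz":{"bhj":93,"j":48}}
After op 18 (replace /sz 95): {"j":82,"oqz":63,"sw":57,"sz":95}
After op 19 (replace /j 14): {"j":14,"oqz":63,"sw":57,"sz":95}
After op 20 (add /uz 37): {"j":14,"oqz":63,"sw":57,"sz":95,"uz":37}
After op 21 (replace /sz 31): {"j":14,"oqz":63,"sw":57,"sz":31,"uz":37}
Size at the root: 5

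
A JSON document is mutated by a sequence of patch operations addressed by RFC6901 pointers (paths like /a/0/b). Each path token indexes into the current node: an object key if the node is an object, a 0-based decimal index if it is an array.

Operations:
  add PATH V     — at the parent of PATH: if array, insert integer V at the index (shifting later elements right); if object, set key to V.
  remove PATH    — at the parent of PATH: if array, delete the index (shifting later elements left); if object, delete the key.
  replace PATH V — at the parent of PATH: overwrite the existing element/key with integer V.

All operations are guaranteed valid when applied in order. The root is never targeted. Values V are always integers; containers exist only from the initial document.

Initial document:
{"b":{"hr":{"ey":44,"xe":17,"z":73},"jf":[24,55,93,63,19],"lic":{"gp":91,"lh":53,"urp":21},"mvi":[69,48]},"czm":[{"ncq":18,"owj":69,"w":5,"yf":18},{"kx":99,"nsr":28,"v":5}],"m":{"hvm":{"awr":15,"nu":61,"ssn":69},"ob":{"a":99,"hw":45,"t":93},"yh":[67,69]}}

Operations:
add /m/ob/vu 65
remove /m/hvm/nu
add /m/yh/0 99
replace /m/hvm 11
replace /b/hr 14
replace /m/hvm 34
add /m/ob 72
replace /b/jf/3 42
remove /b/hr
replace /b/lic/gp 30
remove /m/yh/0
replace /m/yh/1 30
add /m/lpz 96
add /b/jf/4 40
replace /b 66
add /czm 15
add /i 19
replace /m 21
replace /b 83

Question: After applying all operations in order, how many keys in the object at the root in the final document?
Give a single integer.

Answer: 4

Derivation:
After op 1 (add /m/ob/vu 65): {"b":{"hr":{"ey":44,"xe":17,"z":73},"jf":[24,55,93,63,19],"lic":{"gp":91,"lh":53,"urp":21},"mvi":[69,48]},"czm":[{"ncq":18,"owj":69,"w":5,"yf":18},{"kx":99,"nsr":28,"v":5}],"m":{"hvm":{"awr":15,"nu":61,"ssn":69},"ob":{"a":99,"hw":45,"t":93,"vu":65},"yh":[67,69]}}
After op 2 (remove /m/hvm/nu): {"b":{"hr":{"ey":44,"xe":17,"z":73},"jf":[24,55,93,63,19],"lic":{"gp":91,"lh":53,"urp":21},"mvi":[69,48]},"czm":[{"ncq":18,"owj":69,"w":5,"yf":18},{"kx":99,"nsr":28,"v":5}],"m":{"hvm":{"awr":15,"ssn":69},"ob":{"a":99,"hw":45,"t":93,"vu":65},"yh":[67,69]}}
After op 3 (add /m/yh/0 99): {"b":{"hr":{"ey":44,"xe":17,"z":73},"jf":[24,55,93,63,19],"lic":{"gp":91,"lh":53,"urp":21},"mvi":[69,48]},"czm":[{"ncq":18,"owj":69,"w":5,"yf":18},{"kx":99,"nsr":28,"v":5}],"m":{"hvm":{"awr":15,"ssn":69},"ob":{"a":99,"hw":45,"t":93,"vu":65},"yh":[99,67,69]}}
After op 4 (replace /m/hvm 11): {"b":{"hr":{"ey":44,"xe":17,"z":73},"jf":[24,55,93,63,19],"lic":{"gp":91,"lh":53,"urp":21},"mvi":[69,48]},"czm":[{"ncq":18,"owj":69,"w":5,"yf":18},{"kx":99,"nsr":28,"v":5}],"m":{"hvm":11,"ob":{"a":99,"hw":45,"t":93,"vu":65},"yh":[99,67,69]}}
After op 5 (replace /b/hr 14): {"b":{"hr":14,"jf":[24,55,93,63,19],"lic":{"gp":91,"lh":53,"urp":21},"mvi":[69,48]},"czm":[{"ncq":18,"owj":69,"w":5,"yf":18},{"kx":99,"nsr":28,"v":5}],"m":{"hvm":11,"ob":{"a":99,"hw":45,"t":93,"vu":65},"yh":[99,67,69]}}
After op 6 (replace /m/hvm 34): {"b":{"hr":14,"jf":[24,55,93,63,19],"lic":{"gp":91,"lh":53,"urp":21},"mvi":[69,48]},"czm":[{"ncq":18,"owj":69,"w":5,"yf":18},{"kx":99,"nsr":28,"v":5}],"m":{"hvm":34,"ob":{"a":99,"hw":45,"t":93,"vu":65},"yh":[99,67,69]}}
After op 7 (add /m/ob 72): {"b":{"hr":14,"jf":[24,55,93,63,19],"lic":{"gp":91,"lh":53,"urp":21},"mvi":[69,48]},"czm":[{"ncq":18,"owj":69,"w":5,"yf":18},{"kx":99,"nsr":28,"v":5}],"m":{"hvm":34,"ob":72,"yh":[99,67,69]}}
After op 8 (replace /b/jf/3 42): {"b":{"hr":14,"jf":[24,55,93,42,19],"lic":{"gp":91,"lh":53,"urp":21},"mvi":[69,48]},"czm":[{"ncq":18,"owj":69,"w":5,"yf":18},{"kx":99,"nsr":28,"v":5}],"m":{"hvm":34,"ob":72,"yh":[99,67,69]}}
After op 9 (remove /b/hr): {"b":{"jf":[24,55,93,42,19],"lic":{"gp":91,"lh":53,"urp":21},"mvi":[69,48]},"czm":[{"ncq":18,"owj":69,"w":5,"yf":18},{"kx":99,"nsr":28,"v":5}],"m":{"hvm":34,"ob":72,"yh":[99,67,69]}}
After op 10 (replace /b/lic/gp 30): {"b":{"jf":[24,55,93,42,19],"lic":{"gp":30,"lh":53,"urp":21},"mvi":[69,48]},"czm":[{"ncq":18,"owj":69,"w":5,"yf":18},{"kx":99,"nsr":28,"v":5}],"m":{"hvm":34,"ob":72,"yh":[99,67,69]}}
After op 11 (remove /m/yh/0): {"b":{"jf":[24,55,93,42,19],"lic":{"gp":30,"lh":53,"urp":21},"mvi":[69,48]},"czm":[{"ncq":18,"owj":69,"w":5,"yf":18},{"kx":99,"nsr":28,"v":5}],"m":{"hvm":34,"ob":72,"yh":[67,69]}}
After op 12 (replace /m/yh/1 30): {"b":{"jf":[24,55,93,42,19],"lic":{"gp":30,"lh":53,"urp":21},"mvi":[69,48]},"czm":[{"ncq":18,"owj":69,"w":5,"yf":18},{"kx":99,"nsr":28,"v":5}],"m":{"hvm":34,"ob":72,"yh":[67,30]}}
After op 13 (add /m/lpz 96): {"b":{"jf":[24,55,93,42,19],"lic":{"gp":30,"lh":53,"urp":21},"mvi":[69,48]},"czm":[{"ncq":18,"owj":69,"w":5,"yf":18},{"kx":99,"nsr":28,"v":5}],"m":{"hvm":34,"lpz":96,"ob":72,"yh":[67,30]}}
After op 14 (add /b/jf/4 40): {"b":{"jf":[24,55,93,42,40,19],"lic":{"gp":30,"lh":53,"urp":21},"mvi":[69,48]},"czm":[{"ncq":18,"owj":69,"w":5,"yf":18},{"kx":99,"nsr":28,"v":5}],"m":{"hvm":34,"lpz":96,"ob":72,"yh":[67,30]}}
After op 15 (replace /b 66): {"b":66,"czm":[{"ncq":18,"owj":69,"w":5,"yf":18},{"kx":99,"nsr":28,"v":5}],"m":{"hvm":34,"lpz":96,"ob":72,"yh":[67,30]}}
After op 16 (add /czm 15): {"b":66,"czm":15,"m":{"hvm":34,"lpz":96,"ob":72,"yh":[67,30]}}
After op 17 (add /i 19): {"b":66,"czm":15,"i":19,"m":{"hvm":34,"lpz":96,"ob":72,"yh":[67,30]}}
After op 18 (replace /m 21): {"b":66,"czm":15,"i":19,"m":21}
After op 19 (replace /b 83): {"b":83,"czm":15,"i":19,"m":21}
Size at the root: 4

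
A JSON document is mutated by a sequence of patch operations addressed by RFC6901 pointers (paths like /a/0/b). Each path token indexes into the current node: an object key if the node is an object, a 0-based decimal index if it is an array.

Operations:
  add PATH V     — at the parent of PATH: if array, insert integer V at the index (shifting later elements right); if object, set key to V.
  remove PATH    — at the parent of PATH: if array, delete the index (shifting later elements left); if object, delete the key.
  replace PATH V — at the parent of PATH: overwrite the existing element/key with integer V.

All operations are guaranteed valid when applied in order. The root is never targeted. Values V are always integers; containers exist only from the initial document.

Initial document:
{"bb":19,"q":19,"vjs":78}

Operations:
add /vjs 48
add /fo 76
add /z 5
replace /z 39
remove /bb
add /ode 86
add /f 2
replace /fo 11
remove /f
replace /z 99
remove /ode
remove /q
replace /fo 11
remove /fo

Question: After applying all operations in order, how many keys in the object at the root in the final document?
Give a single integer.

Answer: 2

Derivation:
After op 1 (add /vjs 48): {"bb":19,"q":19,"vjs":48}
After op 2 (add /fo 76): {"bb":19,"fo":76,"q":19,"vjs":48}
After op 3 (add /z 5): {"bb":19,"fo":76,"q":19,"vjs":48,"z":5}
After op 4 (replace /z 39): {"bb":19,"fo":76,"q":19,"vjs":48,"z":39}
After op 5 (remove /bb): {"fo":76,"q":19,"vjs":48,"z":39}
After op 6 (add /ode 86): {"fo":76,"ode":86,"q":19,"vjs":48,"z":39}
After op 7 (add /f 2): {"f":2,"fo":76,"ode":86,"q":19,"vjs":48,"z":39}
After op 8 (replace /fo 11): {"f":2,"fo":11,"ode":86,"q":19,"vjs":48,"z":39}
After op 9 (remove /f): {"fo":11,"ode":86,"q":19,"vjs":48,"z":39}
After op 10 (replace /z 99): {"fo":11,"ode":86,"q":19,"vjs":48,"z":99}
After op 11 (remove /ode): {"fo":11,"q":19,"vjs":48,"z":99}
After op 12 (remove /q): {"fo":11,"vjs":48,"z":99}
After op 13 (replace /fo 11): {"fo":11,"vjs":48,"z":99}
After op 14 (remove /fo): {"vjs":48,"z":99}
Size at the root: 2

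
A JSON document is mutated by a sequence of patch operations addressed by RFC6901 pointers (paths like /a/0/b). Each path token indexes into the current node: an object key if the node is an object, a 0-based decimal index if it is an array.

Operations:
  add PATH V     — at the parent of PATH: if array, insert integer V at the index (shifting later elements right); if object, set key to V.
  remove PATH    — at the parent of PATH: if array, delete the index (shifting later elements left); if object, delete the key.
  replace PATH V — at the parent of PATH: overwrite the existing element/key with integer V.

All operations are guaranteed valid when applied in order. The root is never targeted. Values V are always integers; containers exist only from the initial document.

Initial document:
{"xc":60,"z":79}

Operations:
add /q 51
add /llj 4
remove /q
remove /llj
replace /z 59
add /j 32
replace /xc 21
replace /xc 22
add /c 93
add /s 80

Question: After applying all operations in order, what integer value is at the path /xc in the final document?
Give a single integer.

After op 1 (add /q 51): {"q":51,"xc":60,"z":79}
After op 2 (add /llj 4): {"llj":4,"q":51,"xc":60,"z":79}
After op 3 (remove /q): {"llj":4,"xc":60,"z":79}
After op 4 (remove /llj): {"xc":60,"z":79}
After op 5 (replace /z 59): {"xc":60,"z":59}
After op 6 (add /j 32): {"j":32,"xc":60,"z":59}
After op 7 (replace /xc 21): {"j":32,"xc":21,"z":59}
After op 8 (replace /xc 22): {"j":32,"xc":22,"z":59}
After op 9 (add /c 93): {"c":93,"j":32,"xc":22,"z":59}
After op 10 (add /s 80): {"c":93,"j":32,"s":80,"xc":22,"z":59}
Value at /xc: 22

Answer: 22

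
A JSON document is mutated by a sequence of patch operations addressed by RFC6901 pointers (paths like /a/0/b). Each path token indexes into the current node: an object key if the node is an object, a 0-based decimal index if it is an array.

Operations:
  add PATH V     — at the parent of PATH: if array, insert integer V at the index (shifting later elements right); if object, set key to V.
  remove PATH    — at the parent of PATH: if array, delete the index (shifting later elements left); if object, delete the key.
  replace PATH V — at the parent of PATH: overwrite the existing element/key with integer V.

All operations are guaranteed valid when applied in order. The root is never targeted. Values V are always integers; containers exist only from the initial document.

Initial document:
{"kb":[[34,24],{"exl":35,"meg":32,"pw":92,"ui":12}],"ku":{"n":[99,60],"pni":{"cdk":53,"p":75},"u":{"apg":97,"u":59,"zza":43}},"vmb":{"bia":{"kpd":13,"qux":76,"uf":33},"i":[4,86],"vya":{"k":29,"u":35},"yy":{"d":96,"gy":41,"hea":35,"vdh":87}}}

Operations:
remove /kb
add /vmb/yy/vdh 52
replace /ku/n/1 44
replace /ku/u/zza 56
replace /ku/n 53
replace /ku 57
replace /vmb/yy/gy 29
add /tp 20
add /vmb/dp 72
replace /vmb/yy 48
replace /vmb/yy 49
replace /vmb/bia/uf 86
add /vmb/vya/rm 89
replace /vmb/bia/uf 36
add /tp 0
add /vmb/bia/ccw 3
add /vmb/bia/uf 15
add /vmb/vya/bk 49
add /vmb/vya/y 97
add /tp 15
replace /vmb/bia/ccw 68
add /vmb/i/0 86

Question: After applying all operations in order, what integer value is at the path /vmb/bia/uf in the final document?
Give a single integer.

After op 1 (remove /kb): {"ku":{"n":[99,60],"pni":{"cdk":53,"p":75},"u":{"apg":97,"u":59,"zza":43}},"vmb":{"bia":{"kpd":13,"qux":76,"uf":33},"i":[4,86],"vya":{"k":29,"u":35},"yy":{"d":96,"gy":41,"hea":35,"vdh":87}}}
After op 2 (add /vmb/yy/vdh 52): {"ku":{"n":[99,60],"pni":{"cdk":53,"p":75},"u":{"apg":97,"u":59,"zza":43}},"vmb":{"bia":{"kpd":13,"qux":76,"uf":33},"i":[4,86],"vya":{"k":29,"u":35},"yy":{"d":96,"gy":41,"hea":35,"vdh":52}}}
After op 3 (replace /ku/n/1 44): {"ku":{"n":[99,44],"pni":{"cdk":53,"p":75},"u":{"apg":97,"u":59,"zza":43}},"vmb":{"bia":{"kpd":13,"qux":76,"uf":33},"i":[4,86],"vya":{"k":29,"u":35},"yy":{"d":96,"gy":41,"hea":35,"vdh":52}}}
After op 4 (replace /ku/u/zza 56): {"ku":{"n":[99,44],"pni":{"cdk":53,"p":75},"u":{"apg":97,"u":59,"zza":56}},"vmb":{"bia":{"kpd":13,"qux":76,"uf":33},"i":[4,86],"vya":{"k":29,"u":35},"yy":{"d":96,"gy":41,"hea":35,"vdh":52}}}
After op 5 (replace /ku/n 53): {"ku":{"n":53,"pni":{"cdk":53,"p":75},"u":{"apg":97,"u":59,"zza":56}},"vmb":{"bia":{"kpd":13,"qux":76,"uf":33},"i":[4,86],"vya":{"k":29,"u":35},"yy":{"d":96,"gy":41,"hea":35,"vdh":52}}}
After op 6 (replace /ku 57): {"ku":57,"vmb":{"bia":{"kpd":13,"qux":76,"uf":33},"i":[4,86],"vya":{"k":29,"u":35},"yy":{"d":96,"gy":41,"hea":35,"vdh":52}}}
After op 7 (replace /vmb/yy/gy 29): {"ku":57,"vmb":{"bia":{"kpd":13,"qux":76,"uf":33},"i":[4,86],"vya":{"k":29,"u":35},"yy":{"d":96,"gy":29,"hea":35,"vdh":52}}}
After op 8 (add /tp 20): {"ku":57,"tp":20,"vmb":{"bia":{"kpd":13,"qux":76,"uf":33},"i":[4,86],"vya":{"k":29,"u":35},"yy":{"d":96,"gy":29,"hea":35,"vdh":52}}}
After op 9 (add /vmb/dp 72): {"ku":57,"tp":20,"vmb":{"bia":{"kpd":13,"qux":76,"uf":33},"dp":72,"i":[4,86],"vya":{"k":29,"u":35},"yy":{"d":96,"gy":29,"hea":35,"vdh":52}}}
After op 10 (replace /vmb/yy 48): {"ku":57,"tp":20,"vmb":{"bia":{"kpd":13,"qux":76,"uf":33},"dp":72,"i":[4,86],"vya":{"k":29,"u":35},"yy":48}}
After op 11 (replace /vmb/yy 49): {"ku":57,"tp":20,"vmb":{"bia":{"kpd":13,"qux":76,"uf":33},"dp":72,"i":[4,86],"vya":{"k":29,"u":35},"yy":49}}
After op 12 (replace /vmb/bia/uf 86): {"ku":57,"tp":20,"vmb":{"bia":{"kpd":13,"qux":76,"uf":86},"dp":72,"i":[4,86],"vya":{"k":29,"u":35},"yy":49}}
After op 13 (add /vmb/vya/rm 89): {"ku":57,"tp":20,"vmb":{"bia":{"kpd":13,"qux":76,"uf":86},"dp":72,"i":[4,86],"vya":{"k":29,"rm":89,"u":35},"yy":49}}
After op 14 (replace /vmb/bia/uf 36): {"ku":57,"tp":20,"vmb":{"bia":{"kpd":13,"qux":76,"uf":36},"dp":72,"i":[4,86],"vya":{"k":29,"rm":89,"u":35},"yy":49}}
After op 15 (add /tp 0): {"ku":57,"tp":0,"vmb":{"bia":{"kpd":13,"qux":76,"uf":36},"dp":72,"i":[4,86],"vya":{"k":29,"rm":89,"u":35},"yy":49}}
After op 16 (add /vmb/bia/ccw 3): {"ku":57,"tp":0,"vmb":{"bia":{"ccw":3,"kpd":13,"qux":76,"uf":36},"dp":72,"i":[4,86],"vya":{"k":29,"rm":89,"u":35},"yy":49}}
After op 17 (add /vmb/bia/uf 15): {"ku":57,"tp":0,"vmb":{"bia":{"ccw":3,"kpd":13,"qux":76,"uf":15},"dp":72,"i":[4,86],"vya":{"k":29,"rm":89,"u":35},"yy":49}}
After op 18 (add /vmb/vya/bk 49): {"ku":57,"tp":0,"vmb":{"bia":{"ccw":3,"kpd":13,"qux":76,"uf":15},"dp":72,"i":[4,86],"vya":{"bk":49,"k":29,"rm":89,"u":35},"yy":49}}
After op 19 (add /vmb/vya/y 97): {"ku":57,"tp":0,"vmb":{"bia":{"ccw":3,"kpd":13,"qux":76,"uf":15},"dp":72,"i":[4,86],"vya":{"bk":49,"k":29,"rm":89,"u":35,"y":97},"yy":49}}
After op 20 (add /tp 15): {"ku":57,"tp":15,"vmb":{"bia":{"ccw":3,"kpd":13,"qux":76,"uf":15},"dp":72,"i":[4,86],"vya":{"bk":49,"k":29,"rm":89,"u":35,"y":97},"yy":49}}
After op 21 (replace /vmb/bia/ccw 68): {"ku":57,"tp":15,"vmb":{"bia":{"ccw":68,"kpd":13,"qux":76,"uf":15},"dp":72,"i":[4,86],"vya":{"bk":49,"k":29,"rm":89,"u":35,"y":97},"yy":49}}
After op 22 (add /vmb/i/0 86): {"ku":57,"tp":15,"vmb":{"bia":{"ccw":68,"kpd":13,"qux":76,"uf":15},"dp":72,"i":[86,4,86],"vya":{"bk":49,"k":29,"rm":89,"u":35,"y":97},"yy":49}}
Value at /vmb/bia/uf: 15

Answer: 15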